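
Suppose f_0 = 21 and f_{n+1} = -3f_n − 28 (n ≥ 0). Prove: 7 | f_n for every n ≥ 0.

Base case: f_0 = 21 = 7·3, so 7 | f_0.
Assume 7 | f_j, so f_j = 7t for some integer t.
Then f_{j+1} = -3f_j − 28 = -3·(7t) − 28 = 7(-3t − 4), so 7 | f_{j+1}.
Hence 7 | f_n for every n ≥ 0, by induction.

7 | f_n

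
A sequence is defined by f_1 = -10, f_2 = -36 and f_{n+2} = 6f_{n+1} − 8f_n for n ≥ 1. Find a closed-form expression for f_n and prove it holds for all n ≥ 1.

Claim: f_n = -2^n − 2·4^n.

Base cases: f_1 = -10 and -2^1 − 2·4^1 = -10; f_2 = -36 and -2^2 − 2·4^2 = -36.
Assume f_i = -2^i − 2·4^i for all 1 ≤ i ≤ j, where j ≥ 2.
Then f_{j+1} = 6f_j − 8f_{j−1} = 6·(-2^j − 2·4^j) − 8·(-2^{j−1} − 2·4^{j−1}) = -(6·2 − 8)2^{j−1} − 2·(6·4 − 8)4^{j−1} = -4·2^{j−1} − 32·4^{j−1} = -2^{j+1} − 2·4^{j+1}.
Hence f_n = -2^n − 2·4^n for every n ≥ 1, by strong induction.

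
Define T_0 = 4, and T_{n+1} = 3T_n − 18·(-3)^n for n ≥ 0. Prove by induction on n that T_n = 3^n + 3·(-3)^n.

Base case: T_0 = 4, and 3^0 + 3·(-3)^0 = 1 + 3 = 4.
Assume T_r = 3^r + 3·(-3)^r for some r ≥ 0.
Then T_{r+1} = 3T_r − 18·(-3)^r = 3·(3^r + 3·(-3)^r) − 18·(-3)^r = 3^{r+1} + 9·(-3)^r − 18·(-3)^r = 3^{r+1} − 9·(-3)^r = 3^{r+1} + 3·(-3)^{r+1}.
By induction, T_n = 3^n + 3·(-3)^n for all n ≥ 0.

T_n = 3^n + 3·(-3)^n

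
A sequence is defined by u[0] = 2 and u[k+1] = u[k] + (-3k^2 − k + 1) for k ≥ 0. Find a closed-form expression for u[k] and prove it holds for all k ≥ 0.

Claim: u[k] = -k^3 + k^2 + k + 2.

Base case: u[0] = 2, and -0^3 + 0^2 + 0 + 2 = 2.
Assume u[j] = -j^3 + j^2 + j + 2.
Then u[j+1] = u[j] + (-3j^2 − j + 1) = (-j^3 + j^2 + j + 2) + (-3j^2 − j + 1) = -j^3 − 2j^2 + 3,
and -(j+1)^3 + (j+1)^2 + (j+1) + 2 = -j^3 − 2j^2 + 3.
By induction, u[k] = -k^3 + k^2 + k + 2 for all k ≥ 0.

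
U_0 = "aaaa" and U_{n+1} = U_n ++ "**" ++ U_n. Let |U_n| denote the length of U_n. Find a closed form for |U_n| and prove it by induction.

Claim: |U_n| = 6·2^n − 2.

Base case: |U_0| = 4, and 6·2^0 − 2 = 4.
Assume |U_j| = 6·2^j − 2.
Then |U_{j+1}| = |U_j| + 2 + |U_j| = 2|U_j| + 2 = 2(6·2^j − 2) + 2 = 6·2^{j+1} − 4 + 2 = 6·2^{j+1} − 2.
This completes the inductive step, so |U_n| = 6·2^n − 2 for all n ≥ 0.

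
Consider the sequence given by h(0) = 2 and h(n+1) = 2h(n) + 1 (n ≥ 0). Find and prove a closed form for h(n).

Claim: h(n) = 3·2^n − 1.

Base case: h(0) = 2, and 3·2^0 − 1 = 3 − 1 = 2.
Assume h(m) = 3·2^m − 1 for some m ≥ 0.
Then h(m+1) = 2h(m) + 1 = 2·(3·2^m − 1) + 1 = 6·2^m − 2 + 1 = 3·2^{m+1} − 1.
This completes the inductive step, so h(n) = 3·2^n − 1 for all n ≥ 0.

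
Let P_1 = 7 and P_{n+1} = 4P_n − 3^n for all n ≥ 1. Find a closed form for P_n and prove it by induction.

Claim: P_n = 4^n + 3^n.

Base case: P_1 = 7, and 4^1 + 3^1 = 4 + 3 = 7.
Assume P_j = 4^j + 3^j for some j ≥ 1.
Then P_{j+1} = 4P_j − 3^j = 4·(4^j + 3^j) − 3^j = 4^{j+1} + 4·3^j − 3^j = 4^{j+1} + 3·3^j = 4^{j+1} + 3^{j+1}.
This completes the inductive step, so P_n = 4^n + 3^n for all n ≥ 1.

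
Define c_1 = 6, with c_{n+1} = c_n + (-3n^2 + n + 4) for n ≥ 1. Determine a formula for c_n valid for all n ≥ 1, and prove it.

Claim: c_n = -n^3 + 2n^2 + 3n + 2.

Base case: c_1 = 6, and -1^3 + 2·1^2 + 3·1 + 2 = 6.
Assume c_k = -k^3 + 2k^2 + 3k + 2.
Then c_{k+1} = c_k + (-3k^2 + k + 4) = (-k^3 + 2k^2 + 3k + 2) + (-3k^2 + k + 4) = -k^3 − k^2 + 4k + 6,
and -(k+1)^3 + 2·(k+1)^2 + 3·(k+1) + 2 = -k^3 − k^2 + 4k + 6.
By induction, c_n = -n^3 + 2n^2 + 3n + 2 for all n ≥ 1.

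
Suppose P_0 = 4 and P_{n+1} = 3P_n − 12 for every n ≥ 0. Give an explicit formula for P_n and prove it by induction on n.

Claim: P_n = -2·3^n + 6.

Base case: P_0 = 4, and -2·3^0 + 6 = -2 + 6 = 4.
Assume P_k = -2·3^k + 6 for some k ≥ 0.
Then P_{k+1} = 3P_k − 12 = 3·(-2·3^k + 6) − 12 = -6·3^k + 18 − 12 = -2·3^{k+1} + 6.
This completes the inductive step, so P_n = -2·3^n + 6 for all n ≥ 0.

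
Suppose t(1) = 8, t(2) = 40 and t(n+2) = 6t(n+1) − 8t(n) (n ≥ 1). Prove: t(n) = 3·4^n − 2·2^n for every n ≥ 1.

Base cases: t(1) = 8 and 3·4^1 − 2·2^1 = 8; t(2) = 40 and 3·4^2 − 2·2^2 = 40.
Assume t(j) = 3·4^j − 2·2^j for all 1 ≤ j ≤ k, where k ≥ 2.
Then t(k+1) = 6t(k) − 8t(k−1) = 6·(3·4^k − 2·2^k) − 8·(3·4^{k−1} − 2·2^{k−1}) = 3·(6·4 − 8)4^{k−1} − 2·(6·2 − 8)2^{k−1} = 48·4^{k−1} − 8·2^{k−1} = 3·4^{k+1} − 2·2^{k+1}.
Hence t(n) = 3·4^n − 2·2^n for every n ≥ 1, by strong induction.

t(n) = 3·4^n − 2·2^n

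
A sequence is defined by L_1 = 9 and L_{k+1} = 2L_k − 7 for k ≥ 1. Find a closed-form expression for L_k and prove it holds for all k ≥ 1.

Claim: L_k = 2^k + 7.

Base case: L_1 = 9, and 2^1 + 7 = 2 + 7 = 9.
Assume L_m = 2^m + 7 for some m ≥ 1.
Then L_{m+1} = 2L_m − 7 = 2·(2^m + 7) − 7 = 2^{m+1} + 14 − 7 = 2^{m+1} + 7.
Hence L_k = 2^k + 7 for every k ≥ 1, by induction.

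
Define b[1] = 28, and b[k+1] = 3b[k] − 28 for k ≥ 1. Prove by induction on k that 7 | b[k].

Base case: b[1] = 28 = 7·4, so 7 | b[1].
Assume 7 | b[r], so b[r] = 7t for some integer t.
Then b[r+1] = 3b[r] − 28 = 3·(7t) − 28 = 7(3t − 4), so 7 | b[r+1].
Hence 7 | b[k] for every k ≥ 1, by induction.

7 | b[k]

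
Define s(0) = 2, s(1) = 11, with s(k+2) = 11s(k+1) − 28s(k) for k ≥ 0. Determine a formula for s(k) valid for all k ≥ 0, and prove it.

Claim: s(k) = 4^k + 7^k.

Base cases: s(0) = 2 and 4^0 + 7^0 = 2; s(1) = 11 and 4^1 + 7^1 = 11.
Assume s(j) = 4^j + 7^j for all 0 ≤ j ≤ m, where m ≥ 1.
Then s(m+1) = 11s(m) − 28s(m−1) = 11·(4^m + 7^m) − 28·(4^{m−1} + 7^{m−1}) = (11·4 − 28)4^{m−1} + (11·7 − 28)7^{m−1} = 16·4^{m−1} + 49·7^{m−1} = 4^{m+1} + 7^{m+1}.
So the formula holds for m+1, and by strong induction s(k) = 4^k + 7^k for all k ≥ 0.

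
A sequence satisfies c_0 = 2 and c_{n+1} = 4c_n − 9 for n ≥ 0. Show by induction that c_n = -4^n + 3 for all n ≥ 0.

Base case: c_0 = 2, and -4^0 + 3 = -1 + 3 = 2.
Assume c_r = -4^r + 3 for some r ≥ 0.
Then c_{r+1} = 4c_r − 9 = 4·(-4^r + 3) − 9 = -4^{r+1} + 12 − 9 = -4^{r+1} + 3.
By induction, c_n = -4^n + 3 for all n ≥ 0.

c_n = -4^n + 3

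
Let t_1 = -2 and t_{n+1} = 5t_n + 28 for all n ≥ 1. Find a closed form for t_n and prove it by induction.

Claim: t_n = 5^n − 7.

Base case: t_1 = -2, and 5^1 − 7 = 5 − 7 = -2.
Assume t_k = 5^k − 7 for some k ≥ 1.
Then t_{k+1} = 5t_k + 28 = 5·(5^k − 7) + 28 = 5^{k+1} − 35 + 28 = 5^{k+1} − 7.
This completes the inductive step, so t_n = 5^n − 7 for all n ≥ 1.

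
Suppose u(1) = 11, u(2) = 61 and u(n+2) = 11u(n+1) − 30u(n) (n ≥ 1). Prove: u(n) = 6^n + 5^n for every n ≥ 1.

Base cases: u(1) = 11 and 6^1 + 5^1 = 11; u(2) = 61 and 6^2 + 5^2 = 61.
Assume u(j) = 6^j + 5^j for all 1 ≤ j ≤ m, where m ≥ 2.
Then u(m+1) = 11u(m) − 30u(m−1) = 11·(6^m + 5^m) − 30·(6^{m−1} + 5^{m−1}) = (11·6 − 30)6^{m−1} + (11·5 − 30)5^{m−1} = 36·6^{m−1} + 25·5^{m−1} = 6^{m+1} + 5^{m+1}.
So the formula holds for m+1, and by strong induction u(n) = 6^n + 5^n for all n ≥ 1.

u(n) = 6^n + 5^n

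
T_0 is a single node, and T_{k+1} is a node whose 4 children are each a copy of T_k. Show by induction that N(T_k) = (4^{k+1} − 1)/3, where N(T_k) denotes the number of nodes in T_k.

Base case: N(T_0) = 1, and (4^{0+1} − 1)/3 = 1.
Assume N(T_r) = (4^{r+1} − 1)/3.
Then N(T_{r+1}) = 1 + 4N(T_r) = 1 + 4·(4^{r+1} − 1)/3 = 1 + (4^{r+2} − 4)/3 = (3 + 4^{r+2} − 4)/3 = (4^{r+2} − 1)/3.
By induction, N(T_k) = (4^{k+1} − 1)/3 for all k ≥ 0.

N(T_k) = (4^{k+1} − 1)/3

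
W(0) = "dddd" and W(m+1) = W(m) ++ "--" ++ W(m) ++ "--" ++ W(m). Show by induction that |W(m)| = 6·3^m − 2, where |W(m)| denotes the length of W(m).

Base case: |W(0)| = 4, and 6·3^0 − 2 = 4.
Assume |W(k)| = 6·3^k − 2.
Then |W(k+1)| = 3|W(k)| + 4 = 3(6·3^k − 2) + 4 = 6·3^{k+1} − 6 + 4 = 6·3^{k+1} − 2.
By induction, |W(m)| = 6·3^m − 2 for all m ≥ 0.

|W(m)| = 6·3^m − 2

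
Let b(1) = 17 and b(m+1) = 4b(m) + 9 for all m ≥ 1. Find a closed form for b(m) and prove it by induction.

Claim: b(m) = 5·4^m − 3.

Base case: b(1) = 17, and 5·4^1 − 3 = 20 − 3 = 17.
Assume b(k) = 5·4^k − 3 for some k ≥ 1.
Then b(k+1) = 4b(k) + 9 = 4·(5·4^k − 3) + 9 = 20·4^k − 12 + 9 = 5·4^{k+1} − 3.
By induction, b(m) = 5·4^m − 3 for all m ≥ 1.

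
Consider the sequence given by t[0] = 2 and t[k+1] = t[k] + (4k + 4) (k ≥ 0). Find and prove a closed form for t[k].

Claim: t[k] = 2k^2 + 2k + 2.

Base case: t[0] = 2, and 2·0^2 + 2·0 + 2 = 2.
Assume t[j] = 2j^2 + 2j + 2.
Then t[j+1] = t[j] + (4j + 4) = (2j^2 + 2j + 2) + (4j + 4) = 2j^2 + 6j + 6,
and 2·(j+1)^2 + 2·(j+1) + 2 = 2j^2 + 6j + 6.
Hence t[k] = 2k^2 + 2k + 2 for every k ≥ 0, by induction.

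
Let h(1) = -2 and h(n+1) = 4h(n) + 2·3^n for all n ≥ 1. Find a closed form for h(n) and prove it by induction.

Claim: h(n) = 4^n − 2·3^n.

Base case: h(1) = -2, and 4^1 − 2·3^1 = 4 − 6 = -2.
Assume h(j) = 4^j − 2·3^j for some j ≥ 1.
Then h(j+1) = 4h(j) + 2·3^j = 4·(4^j − 2·3^j) + 2·3^j = 4^{j+1} − 8·3^j + 2·3^j = 4^{j+1} − 6·3^j = 4^{j+1} − 2·3^{j+1}.
So the formula holds for j+1, and by induction h(n) = 4^n − 2·3^n for all n ≥ 1.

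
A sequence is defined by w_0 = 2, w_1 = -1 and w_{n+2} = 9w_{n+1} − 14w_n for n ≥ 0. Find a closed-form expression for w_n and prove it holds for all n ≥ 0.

Claim: w_n = 3·2^n − 7^n.

Base cases: w_0 = 2 and 3·2^0 − 7^0 = 2; w_1 = -1 and 3·2^1 − 7^1 = -1.
Assume w_j = 3·2^j − 7^j for all 0 ≤ j ≤ r, where r ≥ 1.
Then w_{r+1} = 9w_r − 14w_{r−1} = 9·(3·2^r − 7^r) − 14·(3·2^{r−1} − 7^{r−1}) = 3·(9·2 − 14)2^{r−1} − (9·7 − 14)7^{r−1} = 12·2^{r−1} − 49·7^{r−1} = 3·2^{r+1} − 7^{r+1}.
This completes the inductive step, so w_n = 3·2^n − 7^n for all n ≥ 0.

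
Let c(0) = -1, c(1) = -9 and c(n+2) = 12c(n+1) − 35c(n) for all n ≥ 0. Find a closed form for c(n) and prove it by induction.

Claim: c(n) = 5^n − 2·7^n.

Base cases: c(0) = -1 and 5^0 − 2·7^0 = -1; c(1) = -9 and 5^1 − 2·7^1 = -9.
Assume c(j) = 5^j − 2·7^j for all 0 ≤ j ≤ r, where r ≥ 1.
Then c(r+1) = 12c(r) − 35c(r−1) = 12·(5^r − 2·7^r) − 35·(5^{r−1} − 2·7^{r−1}) = (12·5 − 35)5^{r−1} − 2·(12·7 − 35)7^{r−1} = 25·5^{r−1} − 98·7^{r−1} = 5^{r+1} − 2·7^{r+1}.
This completes the inductive step, so c(n) = 5^n − 2·7^n for all n ≥ 0.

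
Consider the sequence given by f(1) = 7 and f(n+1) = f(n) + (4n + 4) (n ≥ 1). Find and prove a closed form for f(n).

Claim: f(n) = 2n^2 + 2n + 3.

Base case: f(1) = 7, and 2·1^2 + 2·1 + 3 = 7.
Assume f(r) = 2r^2 + 2r + 3.
Then f(r+1) = f(r) + (4r + 4) = (2r^2 + 2r + 3) + (4r + 4) = 2r^2 + 6r + 7,
and 2·(r+1)^2 + 2·(r+1) + 3 = 2r^2 + 6r + 7.
Hence f(n) = 2n^2 + 2n + 3 for every n ≥ 1, by induction.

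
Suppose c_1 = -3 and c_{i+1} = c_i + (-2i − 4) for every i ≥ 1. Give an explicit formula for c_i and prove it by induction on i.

Claim: c_i = -i^2 − 3i + 1.

Base case: c_1 = -3, and -1^2 − 3·1 + 1 = -3.
Assume c_m = -m^2 − 3m + 1.
Then c_{m+1} = c_m + (-2m − 4) = (-m^2 − 3m + 1) + (-2m − 4) = -m^2 − 5m − 3,
and -(m+1)^2 − 3·(m+1) + 1 = -m^2 − 5m − 3.
This completes the inductive step, so c_i = -i^2 − 3i + 1 for all i ≥ 1.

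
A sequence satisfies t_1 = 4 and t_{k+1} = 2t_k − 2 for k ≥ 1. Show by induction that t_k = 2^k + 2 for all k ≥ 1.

Base case: t_1 = 4, and 2^1 + 2 = 2 + 2 = 4.
Assume t_r = 2^r + 2 for some r ≥ 1.
Then t_{r+1} = 2t_r − 2 = 2·(2^r + 2) − 2 = 2^{r+1} + 4 − 2 = 2^{r+1} + 2.
By induction, t_k = 2^k + 2 for all k ≥ 1.

t_k = 2^k + 2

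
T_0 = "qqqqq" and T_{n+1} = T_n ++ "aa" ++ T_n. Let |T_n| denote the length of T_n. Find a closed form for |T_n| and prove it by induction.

Claim: |T_n| = 7·2^n − 2.

Base case: |T_0| = 5, and 7·2^0 − 2 = 5.
Assume |T_m| = 7·2^m − 2.
Then |T_{m+1}| = |T_m| + 2 + |T_m| = 2|T_m| + 2 = 2(7·2^m − 2) + 2 = 7·2^{m+1} − 4 + 2 = 7·2^{m+1} − 2.
Hence |T_n| = 7·2^n − 2 for every n ≥ 0, by induction.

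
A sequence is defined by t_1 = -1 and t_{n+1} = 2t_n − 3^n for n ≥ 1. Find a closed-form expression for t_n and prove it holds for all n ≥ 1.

Claim: t_n = 2^n − 3^n.

Base case: t_1 = -1, and 2^1 − 3^1 = 2 − 3 = -1.
Assume t_r = 2^r − 3^r for some r ≥ 1.
Then t_{r+1} = 2t_r − 3^r = 2·(2^r − 3^r) − 3^r = 2^{r+1} − 2·3^r − 3^r = 2^{r+1} − 3·3^r = 2^{r+1} − 3^{r+1}.
So the formula holds for r+1, and by induction t_n = 2^n − 3^n for all n ≥ 1.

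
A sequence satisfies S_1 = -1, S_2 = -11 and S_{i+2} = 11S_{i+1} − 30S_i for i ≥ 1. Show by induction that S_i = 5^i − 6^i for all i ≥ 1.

Base cases: S_1 = -1 and 5^1 − 6^1 = -1; S_2 = -11 and 5^2 − 6^2 = -11.
Assume S_j = 5^j − 6^j for all 1 ≤ j ≤ r, where r ≥ 2.
Then S_{r+1} = 11S_r − 30S_{r−1} = 11·(5^r − 6^r) − 30·(5^{r−1} − 6^{r−1}) = (11·5 − 30)5^{r−1} − (11·6 − 30)6^{r−1} = 25·5^{r−1} − 36·6^{r−1} = 5^{r+1} − 6^{r+1}.
So the formula holds for r+1, and by strong induction S_i = 5^i − 6^i for all i ≥ 1.

S_i = 5^i − 6^i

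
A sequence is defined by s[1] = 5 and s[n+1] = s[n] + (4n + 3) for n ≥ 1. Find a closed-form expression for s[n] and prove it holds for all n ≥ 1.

Claim: s[n] = 2n^2 + n + 2.

Base case: s[1] = 5, and 2·1^2 + 1 + 2 = 5.
Assume s[m] = 2m^2 + m + 2.
Then s[m+1] = s[m] + (4m + 3) = (2m^2 + m + 2) + (4m + 3) = 2m^2 + 5m + 5,
and 2·(m+1)^2 + (m+1) + 2 = 2m^2 + 5m + 5.
By induction, s[n] = 2n^2 + n + 2 for all n ≥ 1.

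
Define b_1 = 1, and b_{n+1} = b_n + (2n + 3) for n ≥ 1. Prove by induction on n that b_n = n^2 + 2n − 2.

Base case: b_1 = 1, and 1^2 + 2·1 − 2 = 1.
Assume b_r = r^2 + 2r − 2.
Then b_{r+1} = b_r + (2r + 3) = (r^2 + 2r − 2) + (2r + 3) = r^2 + 4r + 1,
and (r+1)^2 + 2·(r+1) − 2 = r^2 + 4r + 1.
This completes the inductive step, so b_n = n^2 + 2n − 2 for all n ≥ 1.

b_n = n^2 + 2n − 2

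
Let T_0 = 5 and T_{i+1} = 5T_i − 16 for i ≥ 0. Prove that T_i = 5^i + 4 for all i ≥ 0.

Base case: T_0 = 5, and 5^0 + 4 = 1 + 4 = 5.
Assume T_r = 5^r + 4 for some r ≥ 0.
Then T_{r+1} = 5T_r − 16 = 5·(5^r + 4) − 16 = 5^{r+1} + 20 − 16 = 5^{r+1} + 4.
So the formula holds for r+1, and by induction T_i = 5^i + 4 for all i ≥ 0.

T_i = 5^i + 4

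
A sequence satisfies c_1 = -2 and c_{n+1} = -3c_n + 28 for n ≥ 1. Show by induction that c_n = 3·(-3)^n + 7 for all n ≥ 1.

Base case: c_1 = -2, and 3·(-3)^1 + 7 = -9 + 7 = -2.
Assume c_r = 3·(-3)^r + 7 for some r ≥ 1.
Then c_{r+1} = -3c_r + 28 = -3·(3·(-3)^r + 7) + 28 = -9·(-3)^r − 21 + 28 = 3·(-3)^{r+1} + 7.
By induction, c_n = 3·(-3)^n + 7 for all n ≥ 1.

c_n = 3·(-3)^n + 7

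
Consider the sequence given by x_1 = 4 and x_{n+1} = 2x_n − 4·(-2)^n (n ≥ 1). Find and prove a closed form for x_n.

Claim: x_n = 3·2^n + (-2)^n.

Base case: x_1 = 4, and 3·2^1 + (-2)^1 = 6 − 2 = 4.
Assume x_j = 3·2^j + (-2)^j for some j ≥ 1.
Then x_{j+1} = 2x_j − 4·(-2)^j = 2·(3·2^j + (-2)^j) − 4·(-2)^j = 3·2^{j+1} + 2·(-2)^j − 4·(-2)^j = 3·2^{j+1} − 2·(-2)^j = 3·2^{j+1} + (-2)^{j+1}.
By induction, x_n = 3·2^n + (-2)^n for all n ≥ 1.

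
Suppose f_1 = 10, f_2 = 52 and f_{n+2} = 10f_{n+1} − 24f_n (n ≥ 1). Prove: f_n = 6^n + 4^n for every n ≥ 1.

Base cases: f_1 = 10 and 6^1 + 4^1 = 10; f_2 = 52 and 6^2 + 4^2 = 52.
Assume f_i = 6^i + 4^i for all 1 ≤ i ≤ j, where j ≥ 2.
Then f_{j+1} = 10f_j − 24f_{j−1} = 10·(6^j + 4^j) − 24·(6^{j−1} + 4^{j−1}) = (10·6 − 24)6^{j−1} + (10·4 − 24)4^{j−1} = 36·6^{j−1} + 16·4^{j−1} = 6^{j+1} + 4^{j+1}.
So the formula holds for j+1, and by strong induction f_n = 6^n + 4^n for all n ≥ 1.

f_n = 6^n + 4^n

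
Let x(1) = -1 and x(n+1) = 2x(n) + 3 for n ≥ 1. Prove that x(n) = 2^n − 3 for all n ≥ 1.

Base case: x(1) = -1, and 2^1 − 3 = 2 − 3 = -1.
Assume x(k) = 2^k − 3 for some k ≥ 1.
Then x(k+1) = 2x(k) + 3 = 2·(2^k − 3) + 3 = 2^{k+1} − 6 + 3 = 2^{k+1} − 3.
So the formula holds for k+1, and by induction x(n) = 2^n − 3 for all n ≥ 1.

x(n) = 2^n − 3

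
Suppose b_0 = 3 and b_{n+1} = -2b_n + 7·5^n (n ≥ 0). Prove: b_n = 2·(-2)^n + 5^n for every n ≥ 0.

Base case: b_0 = 3, and 2·(-2)^0 + 5^0 = 2 + 1 = 3.
Assume b_r = 2·(-2)^r + 5^r for some r ≥ 0.
Then b_{r+1} = -2b_r + 7·5^r = -2·(2·(-2)^r + 5^r) + 7·5^r = 2·(-2)^{r+1} − 2·5^r + 7·5^r = 2·(-2)^{r+1} + 5·5^r = 2·(-2)^{r+1} + 5^{r+1}.
By induction, b_n = 2·(-2)^n + 5^n for all n ≥ 0.

b_n = 2·(-2)^n + 5^n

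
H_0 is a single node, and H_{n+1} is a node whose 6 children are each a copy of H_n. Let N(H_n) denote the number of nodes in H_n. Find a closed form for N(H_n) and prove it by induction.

Claim: N(H_n) = (6^{n+1} − 1)/5.

Base case: N(H_0) = 1, and (6^{0+1} − 1)/5 = 1.
Assume N(H_r) = (6^{r+1} − 1)/5.
Then N(H_{r+1}) = 1 + 6N(H_r) = 1 + 6·(6^{r+1} − 1)/5 = 1 + (6^{r+2} − 6)/5 = (5 + 6^{r+2} − 6)/5 = (6^{r+2} − 1)/5.
So the formula holds for r+1, and by induction N(H_n) = (6^{n+1} − 1)/5 for all n ≥ 0.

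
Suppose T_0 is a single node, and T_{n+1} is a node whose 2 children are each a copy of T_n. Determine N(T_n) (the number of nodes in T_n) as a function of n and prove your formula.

Claim: N(T_n) = 2^{n+1} − 1.

Base case: N(T_0) = 1, and 2^{0+1} − 1 = 1.
Assume N(T_m) = 2^{m+1} − 1.
Then N(T_{m+1}) = 1 + 2N(T_m) = 1 + 2(2^{m+1} − 1) = 2^{m+2} − 2 + 1 = 2^{m+2} − 1.
Hence N(T_n) = 2^{n+1} − 1 for every n ≥ 0, by induction.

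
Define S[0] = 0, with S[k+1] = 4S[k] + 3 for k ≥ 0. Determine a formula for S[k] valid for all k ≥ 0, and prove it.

Claim: S[k] = 4^k − 1.

Base case: S[0] = 0, and 4^0 − 1 = 1 − 1 = 0.
Assume S[m] = 4^m − 1 for some m ≥ 0.
Then S[m+1] = 4S[m] + 3 = 4·(4^m − 1) + 3 = 4^{m+1} − 4 + 3 = 4^{m+1} − 1.
This completes the inductive step, so S[k] = 4^k − 1 for all k ≥ 0.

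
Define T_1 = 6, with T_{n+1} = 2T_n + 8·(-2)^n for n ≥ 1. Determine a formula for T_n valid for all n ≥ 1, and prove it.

Claim: T_n = 2^n − 2·(-2)^n.

Base case: T_1 = 6, and 2^1 − 2·(-2)^1 = 2 + 4 = 6.
Assume T_r = 2^r − 2·(-2)^r for some r ≥ 1.
Then T_{r+1} = 2T_r + 8·(-2)^r = 2·(2^r − 2·(-2)^r) + 8·(-2)^r = 2^{r+1} − 4·(-2)^r + 8·(-2)^r = 2^{r+1} + 4·(-2)^r = 2^{r+1} − 2·(-2)^{r+1}.
By induction, T_n = 2^n − 2·(-2)^n for all n ≥ 1.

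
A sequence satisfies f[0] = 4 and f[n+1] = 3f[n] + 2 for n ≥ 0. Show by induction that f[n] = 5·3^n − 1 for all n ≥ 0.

Base case: f[0] = 4, and 5·3^0 − 1 = 5 − 1 = 4.
Assume f[r] = 5·3^r − 1 for some r ≥ 0.
Then f[r+1] = 3f[r] + 2 = 3·(5·3^r − 1) + 2 = 15·3^r − 3 + 2 = 5·3^{r+1} − 1.
So the formula holds for r+1, and by induction f[n] = 5·3^n − 1 for all n ≥ 0.

f[n] = 5·3^n − 1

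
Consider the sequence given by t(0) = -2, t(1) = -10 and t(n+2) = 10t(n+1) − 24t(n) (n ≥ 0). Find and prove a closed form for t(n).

Claim: t(n) = -4^n − 6^n.

Base cases: t(0) = -2 and -4^0 − 6^0 = -2; t(1) = -10 and -4^1 − 6^1 = -10.
Assume t(i) = -4^i − 6^i for all 0 ≤ i ≤ j, where j ≥ 1.
Then t(j+1) = 10t(j) − 24t(j−1) = 10·(-4^j − 6^j) − 24·(-4^{j−1} − 6^{j−1}) = -(10·4 − 24)4^{j−1} − (10·6 − 24)6^{j−1} = -16·4^{j−1} − 36·6^{j−1} = -4^{j+1} − 6^{j+1}.
By strong induction, t(n) = -4^n − 6^n for all n ≥ 0.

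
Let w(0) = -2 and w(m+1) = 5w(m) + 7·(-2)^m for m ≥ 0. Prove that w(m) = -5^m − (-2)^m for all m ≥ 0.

Base case: w(0) = -2, and -5^0 − (-2)^0 = -1 − 1 = -2.
Assume w(r) = -5^r − (-2)^r for some r ≥ 0.
Then w(r+1) = 5w(r) + 7·(-2)^r = 5·(-5^r − (-2)^r) + 7·(-2)^r = -5^{r+1} − 5·(-2)^r + 7·(-2)^r = -5^{r+1} + 2·(-2)^r = -5^{r+1} − (-2)^{r+1}.
This completes the inductive step, so w(m) = -5^m − (-2)^m for all m ≥ 0.

w(m) = -5^m − (-2)^m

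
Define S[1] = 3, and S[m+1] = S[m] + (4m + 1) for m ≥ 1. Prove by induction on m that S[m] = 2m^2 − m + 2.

Base case: S[1] = 3, and 2·1^2 − 1 + 2 = 3.
Assume S[j] = 2j^2 − j + 2.
Then S[j+1] = S[j] + (4j + 1) = (2j^2 − j + 2) + (4j + 1) = 2j^2 + 3j + 3,
and 2·(j+1)^2 − (j+1) + 2 = 2j^2 + 3j + 3.
Hence S[m] = 2m^2 − m + 2 for every m ≥ 1, by induction.

S[m] = 2m^2 − m + 2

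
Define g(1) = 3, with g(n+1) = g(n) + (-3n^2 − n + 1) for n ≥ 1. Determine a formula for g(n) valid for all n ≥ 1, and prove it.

Claim: g(n) = -n^3 + n^2 + n + 2.

Base case: g(1) = 3, and -1^3 + 1^2 + 1 + 2 = 3.
Assume g(k) = -k^3 + k^2 + k + 2.
Then g(k+1) = g(k) + (-3k^2 − k + 1) = (-k^3 + k^2 + k + 2) + (-3k^2 − k + 1) = -k^3 − 2k^2 + 3,
and -(k+1)^3 + (k+1)^2 + (k+1) + 2 = -k^3 − 2k^2 + 3.
Hence g(n) = -n^3 + n^2 + n + 2 for every n ≥ 1, by induction.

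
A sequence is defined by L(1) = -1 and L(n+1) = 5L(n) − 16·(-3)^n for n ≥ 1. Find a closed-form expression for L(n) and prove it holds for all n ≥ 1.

Claim: L(n) = 5^n + 2·(-3)^n.

Base case: L(1) = -1, and 5^1 + 2·(-3)^1 = 5 − 6 = -1.
Assume L(k) = 5^k + 2·(-3)^k for some k ≥ 1.
Then L(k+1) = 5L(k) − 16·(-3)^k = 5·(5^k + 2·(-3)^k) − 16·(-3)^k = 5^{k+1} + 10·(-3)^k − 16·(-3)^k = 5^{k+1} − 6·(-3)^k = 5^{k+1} + 2·(-3)^{k+1}.
By induction, L(n) = 5^n + 2·(-3)^n for all n ≥ 1.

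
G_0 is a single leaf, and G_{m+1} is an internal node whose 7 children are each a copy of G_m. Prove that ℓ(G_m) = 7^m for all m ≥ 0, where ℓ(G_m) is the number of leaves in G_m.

Base case: ℓ(G_0) = 1, and 7^0 = 1.
Assume ℓ(G_k) = 7^k.
Then ℓ(G_{k+1}) = 7·ℓ(G_k) = 7·7^k = 7^{k+1}.
This completes the inductive step, so ℓ(G_m) = 7^m for all m ≥ 0.

ℓ(G_m) = 7^m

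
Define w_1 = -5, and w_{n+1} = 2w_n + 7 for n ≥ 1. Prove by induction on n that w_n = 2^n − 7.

Base case: w_1 = -5, and 2^1 − 7 = 2 − 7 = -5.
Assume w_r = 2^r − 7 for some r ≥ 1.
Then w_{r+1} = 2w_r + 7 = 2·(2^r − 7) + 7 = 2^{r+1} − 14 + 7 = 2^{r+1} − 7.
This completes the inductive step, so w_n = 2^n − 7 for all n ≥ 1.

w_n = 2^n − 7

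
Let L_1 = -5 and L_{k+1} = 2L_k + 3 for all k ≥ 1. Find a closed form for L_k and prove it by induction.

Claim: L_k = -2^k − 3.

Base case: L_1 = -5, and -2^1 − 3 = -2 − 3 = -5.
Assume L_j = -2^j − 3 for some j ≥ 1.
Then L_{j+1} = 2L_j + 3 = 2·(-2^j − 3) + 3 = -2^{j+1} − 6 + 3 = -2^{j+1} − 3.
By induction, L_k = -2^k − 3 for all k ≥ 1.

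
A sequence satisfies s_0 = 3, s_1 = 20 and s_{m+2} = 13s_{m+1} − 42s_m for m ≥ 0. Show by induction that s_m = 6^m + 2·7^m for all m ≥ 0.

Base cases: s_0 = 3 and 6^0 + 2·7^0 = 3; s_1 = 20 and 6^1 + 2·7^1 = 20.
Assume s_j = 6^j + 2·7^j for all 0 ≤ j ≤ k, where k ≥ 1.
Then s_{k+1} = 13s_k − 42s_{k−1} = 13·(6^k + 2·7^k) − 42·(6^{k−1} + 2·7^{k−1}) = (13·6 − 42)6^{k−1} + 2·(13·7 − 42)7^{k−1} = 36·6^{k−1} + 98·7^{k−1} = 6^{k+1} + 2·7^{k+1}.
Hence s_m = 6^m + 2·7^m for every m ≥ 0, by strong induction.

s_m = 6^m + 2·7^m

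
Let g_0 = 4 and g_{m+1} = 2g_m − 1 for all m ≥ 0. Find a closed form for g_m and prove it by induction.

Claim: g_m = 3·2^m + 1.

Base case: g_0 = 4, and 3·2^0 + 1 = 3 + 1 = 4.
Assume g_j = 3·2^j + 1 for some j ≥ 0.
Then g_{j+1} = 2g_j − 1 = 2·(3·2^j + 1) − 1 = 6·2^j + 2 − 1 = 3·2^{j+1} + 1.
This completes the inductive step, so g_m = 3·2^m + 1 for all m ≥ 0.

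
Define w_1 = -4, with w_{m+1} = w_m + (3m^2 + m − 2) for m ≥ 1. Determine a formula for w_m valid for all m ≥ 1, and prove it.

Claim: w_m = m^3 − m^2 − 2m − 2.

Base case: w_1 = -4, and 1^3 − 1^2 − 2·1 − 2 = -4.
Assume w_k = k^3 − k^2 − 2k − 2.
Then w_{k+1} = w_k + (3k^2 + k − 2) = (k^3 − k^2 − 2k − 2) + (3k^2 + k − 2) = k^3 + 2k^2 − k − 4,
and (k+1)^3 − (k+1)^2 − 2·(k+1) − 2 = k^3 + 2k^2 − k − 4.
This completes the inductive step, so w_m = m^3 − m^2 − 2m − 2 for all m ≥ 1.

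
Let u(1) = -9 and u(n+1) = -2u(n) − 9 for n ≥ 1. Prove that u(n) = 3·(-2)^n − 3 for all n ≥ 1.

Base case: u(1) = -9, and 3·(-2)^1 − 3 = -6 − 3 = -9.
Assume u(r) = 3·(-2)^r − 3 for some r ≥ 1.
Then u(r+1) = -2u(r) − 9 = -2·(3·(-2)^r − 3) − 9 = -6·(-2)^r + 6 − 9 = 3·(-2)^{r+1} − 3.
Hence u(n) = 3·(-2)^n − 3 for every n ≥ 1, by induction.

u(n) = 3·(-2)^n − 3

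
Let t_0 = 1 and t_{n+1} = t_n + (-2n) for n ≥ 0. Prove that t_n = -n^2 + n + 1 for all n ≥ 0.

Base case: t_0 = 1, and -0^2 + 0 + 1 = 1.
Assume t_j = -j^2 + j + 1.
Then t_{j+1} = t_j + (-2j) = (-j^2 + j + 1) + (-2j) = -j^2 − j + 1,
and -(j+1)^2 + (j+1) + 1 = -j^2 − j + 1.
This completes the inductive step, so t_n = -n^2 + n + 1 for all n ≥ 0.

t_n = -n^2 + n + 1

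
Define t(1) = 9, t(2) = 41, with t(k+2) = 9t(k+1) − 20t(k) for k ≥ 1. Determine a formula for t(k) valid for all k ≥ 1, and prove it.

Claim: t(k) = 5^k + 4^k.

Base cases: t(1) = 9 and 5^1 + 4^1 = 9; t(2) = 41 and 5^2 + 4^2 = 41.
Assume t(j) = 5^j + 4^j for all 1 ≤ j ≤ m, where m ≥ 2.
Then t(m+1) = 9t(m) − 20t(m−1) = 9·(5^m + 4^m) − 20·(5^{m−1} + 4^{m−1}) = (9·5 − 20)5^{m−1} + (9·4 − 20)4^{m−1} = 25·5^{m−1} + 16·4^{m−1} = 5^{m+1} + 4^{m+1}.
Hence t(k) = 5^k + 4^k for every k ≥ 1, by strong induction.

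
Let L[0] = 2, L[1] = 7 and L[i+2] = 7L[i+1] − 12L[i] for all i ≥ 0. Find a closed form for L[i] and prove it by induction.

Claim: L[i] = 4^i + 3^i.

Base cases: L[0] = 2 and 4^0 + 3^0 = 2; L[1] = 7 and 4^1 + 3^1 = 7.
Assume L[t] = 4^t + 3^t for all 0 ≤ t ≤ j, where j ≥ 1.
Then L[j+1] = 7L[j] − 12L[j−1] = 7·(4^j + 3^j) − 12·(4^{j−1} + 3^{j−1}) = (7·4 − 12)4^{j−1} + (7·3 − 12)3^{j−1} = 16·4^{j−1} + 9·3^{j−1} = 4^{j+1} + 3^{j+1}.
Hence L[i] = 4^i + 3^i for every i ≥ 0, by strong induction.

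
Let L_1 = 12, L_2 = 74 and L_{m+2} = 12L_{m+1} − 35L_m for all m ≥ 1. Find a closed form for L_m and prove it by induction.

Claim: L_m = 5^m + 7^m.

Base cases: L_1 = 12 and 5^1 + 7^1 = 12; L_2 = 74 and 5^2 + 7^2 = 74.
Assume L_j = 5^j + 7^j for all 1 ≤ j ≤ k, where k ≥ 2.
Then L_{k+1} = 12L_k − 35L_{k−1} = 12·(5^k + 7^k) − 35·(5^{k−1} + 7^{k−1}) = (12·5 − 35)5^{k−1} + (12·7 − 35)7^{k−1} = 25·5^{k−1} + 49·7^{k−1} = 5^{k+1} + 7^{k+1}.
By strong induction, L_m = 5^m + 7^m for all m ≥ 1.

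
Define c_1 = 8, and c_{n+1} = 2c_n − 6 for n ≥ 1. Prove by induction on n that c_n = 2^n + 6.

Base case: c_1 = 8, and 2^1 + 6 = 2 + 6 = 8.
Assume c_k = 2^k + 6 for some k ≥ 1.
Then c_{k+1} = 2c_k − 6 = 2·(2^k + 6) − 6 = 2^{k+1} + 12 − 6 = 2^{k+1} + 6.
Hence c_n = 2^n + 6 for every n ≥ 1, by induction.

c_n = 2^n + 6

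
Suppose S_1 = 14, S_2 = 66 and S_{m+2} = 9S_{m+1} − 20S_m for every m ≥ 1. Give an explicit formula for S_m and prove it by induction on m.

Claim: S_m = 4^m + 2·5^m.

Base cases: S_1 = 14 and 4^1 + 2·5^1 = 14; S_2 = 66 and 4^2 + 2·5^2 = 66.
Assume S_j = 4^j + 2·5^j for all 1 ≤ j ≤ k, where k ≥ 2.
Then S_{k+1} = 9S_k − 20S_{k−1} = 9·(4^k + 2·5^k) − 20·(4^{k−1} + 2·5^{k−1}) = (9·4 − 20)4^{k−1} + 2·(9·5 − 20)5^{k−1} = 16·4^{k−1} + 50·5^{k−1} = 4^{k+1} + 2·5^{k+1}.
By strong induction, S_m = 4^m + 2·5^m for all m ≥ 1.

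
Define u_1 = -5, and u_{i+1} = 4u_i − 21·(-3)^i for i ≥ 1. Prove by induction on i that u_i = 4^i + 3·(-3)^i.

Base case: u_1 = -5, and 4^1 + 3·(-3)^1 = 4 − 9 = -5.
Assume u_j = 4^j + 3·(-3)^j for some j ≥ 1.
Then u_{j+1} = 4u_j − 21·(-3)^j = 4·(4^j + 3·(-3)^j) − 21·(-3)^j = 4^{j+1} + 12·(-3)^j − 21·(-3)^j = 4^{j+1} − 9·(-3)^j = 4^{j+1} + 3·(-3)^{j+1}.
Hence u_i = 4^i + 3·(-3)^i for every i ≥ 1, by induction.

u_i = 4^i + 3·(-3)^i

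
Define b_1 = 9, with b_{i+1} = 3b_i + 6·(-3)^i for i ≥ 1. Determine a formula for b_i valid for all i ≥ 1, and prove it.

Claim: b_i = 2·3^i − (-3)^i.

Base case: b_1 = 9, and 2·3^1 − (-3)^1 = 6 + 3 = 9.
Assume b_r = 2·3^r − (-3)^r for some r ≥ 1.
Then b_{r+1} = 3b_r + 6·(-3)^r = 3·(2·3^r − (-3)^r) + 6·(-3)^r = 2·3^{r+1} − 3·(-3)^r + 6·(-3)^r = 2·3^{r+1} + 3·(-3)^r = 2·3^{r+1} − (-3)^{r+1}.
This completes the inductive step, so b_i = 2·3^i − (-3)^i for all i ≥ 1.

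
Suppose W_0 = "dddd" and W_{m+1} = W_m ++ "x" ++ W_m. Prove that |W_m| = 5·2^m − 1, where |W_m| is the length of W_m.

Base case: |W_0| = 4, and 5·2^0 − 1 = 4.
Assume |W_r| = 5·2^r − 1.
Then |W_{r+1}| = |W_r| + 1 + |W_r| = 2|W_r| + 1 = 2(5·2^r − 1) + 1 = 5·2^{r+1} − 2 + 1 = 5·2^{r+1} − 1.
By induction, |W_m| = 5·2^m − 1 for all m ≥ 0.

|W_m| = 5·2^m − 1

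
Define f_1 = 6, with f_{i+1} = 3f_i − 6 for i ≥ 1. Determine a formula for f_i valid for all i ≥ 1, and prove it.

Claim: f_i = 3^i + 3.

Base case: f_1 = 6, and 3^1 + 3 = 3 + 3 = 6.
Assume f_r = 3^r + 3 for some r ≥ 1.
Then f_{r+1} = 3f_r − 6 = 3·(3^r + 3) − 6 = 3^{r+1} + 9 − 6 = 3^{r+1} + 3.
Hence f_i = 3^i + 3 for every i ≥ 1, by induction.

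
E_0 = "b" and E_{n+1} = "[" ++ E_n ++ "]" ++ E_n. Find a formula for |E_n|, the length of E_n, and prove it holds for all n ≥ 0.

Claim: |E_n| = 3·2^n − 2.

Base case: |E_0| = 1, and 3·2^0 − 2 = 1.
Assume |E_j| = 3·2^j − 2.
Then |E_{j+1}| = 1 + |E_j| + 1 + |E_j| = 2|E_j| + 2 = 2(3·2^j − 2) + 2 = 3·2^{j+1} − 4 + 2 = 3·2^{j+1} − 2.
By induction, |E_n| = 3·2^n − 2 for all n ≥ 0.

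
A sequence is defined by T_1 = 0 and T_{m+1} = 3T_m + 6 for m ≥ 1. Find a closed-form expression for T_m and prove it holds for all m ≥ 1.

Claim: T_m = 3^m − 3.

Base case: T_1 = 0, and 3^1 − 3 = 3 − 3 = 0.
Assume T_j = 3^j − 3 for some j ≥ 1.
Then T_{j+1} = 3T_j + 6 = 3·(3^j − 3) + 6 = 3^{j+1} − 9 + 6 = 3^{j+1} − 3.
Hence T_m = 3^m − 3 for every m ≥ 1, by induction.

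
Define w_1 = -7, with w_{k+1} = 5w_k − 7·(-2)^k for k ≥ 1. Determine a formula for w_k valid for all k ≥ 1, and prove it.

Claim: w_k = -5^k + (-2)^k.

Base case: w_1 = -7, and -5^1 + (-2)^1 = -5 − 2 = -7.
Assume w_j = -5^j + (-2)^j for some j ≥ 1.
Then w_{j+1} = 5w_j − 7·(-2)^j = 5·(-5^j + (-2)^j) − 7·(-2)^j = -5^{j+1} + 5·(-2)^j − 7·(-2)^j = -5^{j+1} − 2·(-2)^j = -5^{j+1} + (-2)^{j+1}.
This completes the inductive step, so w_k = -5^k + (-2)^k for all k ≥ 1.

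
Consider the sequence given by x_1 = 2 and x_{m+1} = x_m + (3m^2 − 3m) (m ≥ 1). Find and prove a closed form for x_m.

Claim: x_m = m^3 − 3m^2 + 2m + 2.

Base case: x_1 = 2, and 1^3 − 3·1^2 + 2·1 + 2 = 2.
Assume x_j = j^3 − 3j^2 + 2j + 2.
Then x_{j+1} = x_j + (3j^2 − 3j) = (j^3 − 3j^2 + 2j + 2) + (3j^2 − 3j) = j^3 − j + 2,
and (j+1)^3 − 3·(j+1)^2 + 2·(j+1) + 2 = j^3 − j + 2.
By induction, x_m = m^3 − 3m^2 + 2m + 2 for all m ≥ 1.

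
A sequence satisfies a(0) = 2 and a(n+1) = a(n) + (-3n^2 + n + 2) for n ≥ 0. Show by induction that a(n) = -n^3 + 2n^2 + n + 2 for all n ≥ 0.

Base case: a(0) = 2, and -0^3 + 2·0^2 + 0 + 2 = 2.
Assume a(j) = -j^3 + 2j^2 + j + 2.
Then a(j+1) = a(j) + (-3j^2 + j + 2) = (-j^3 + 2j^2 + j + 2) + (-3j^2 + j + 2) = -j^3 − j^2 + 2j + 4,
and -(j+1)^3 + 2·(j+1)^2 + (j+1) + 2 = -j^3 − j^2 + 2j + 4.
This completes the inductive step, so a(n) = -n^3 + 2n^2 + n + 2 for all n ≥ 0.

a(n) = -n^3 + 2n^2 + n + 2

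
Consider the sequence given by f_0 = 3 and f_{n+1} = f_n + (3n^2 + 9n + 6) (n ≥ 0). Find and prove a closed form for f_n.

Claim: f_n = n^3 + 3n^2 + 2n + 3.

Base case: f_0 = 3, and 0^3 + 3·0^2 + 2·0 + 3 = 3.
Assume f_m = m^3 + 3m^2 + 2m + 3.
Then f_{m+1} = f_m + (3m^2 + 9m + 6) = (m^3 + 3m^2 + 2m + 3) + (3m^2 + 9m + 6) = m^3 + 6m^2 + 11m + 9,
and (m+1)^3 + 3·(m+1)^2 + 2·(m+1) + 3 = m^3 + 6m^2 + 11m + 9.
This completes the inductive step, so f_n = n^3 + 3n^2 + 2n + 3 for all n ≥ 0.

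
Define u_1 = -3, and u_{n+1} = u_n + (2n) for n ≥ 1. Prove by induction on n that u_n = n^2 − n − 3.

Base case: u_1 = -3, and 1^2 − 1 − 3 = -3.
Assume u_m = m^2 − m − 3.
Then u_{m+1} = u_m + (2m) = (m^2 − m − 3) + (2m) = m^2 + m − 3,
and (m+1)^2 − (m+1) − 3 = m^2 + m − 3.
By induction, u_n = n^2 − n − 3 for all n ≥ 1.

u_n = n^2 − n − 3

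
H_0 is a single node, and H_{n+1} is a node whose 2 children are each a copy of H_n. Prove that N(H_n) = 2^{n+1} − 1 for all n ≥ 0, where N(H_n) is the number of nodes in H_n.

Base case: N(H_0) = 1, and 2^{0+1} − 1 = 1.
Assume N(H_r) = 2^{r+1} − 1.
Then N(H_{r+1}) = 1 + 2N(H_r) = 1 + 2(2^{r+1} − 1) = 2^{r+2} − 2 + 1 = 2^{r+2} − 1.
So the formula holds for r+1, and by induction N(H_n) = 2^{n+1} − 1 for all n ≥ 0.

N(H_n) = 2^{n+1} − 1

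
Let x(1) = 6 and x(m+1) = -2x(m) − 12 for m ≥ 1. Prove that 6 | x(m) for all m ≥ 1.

Base case: x(1) = 6 = 6·1, so 6 | x(1).
Assume 6 | x(j), so x(j) = 6t for some integer t.
Then x(j+1) = -2x(j) − 12 = -2·(6t) − 12 = 6(-2t − 2), so 6 | x(j+1).
So the property holds for j+1, and by induction 6 | x(m) for all m ≥ 1.

6 | x(m)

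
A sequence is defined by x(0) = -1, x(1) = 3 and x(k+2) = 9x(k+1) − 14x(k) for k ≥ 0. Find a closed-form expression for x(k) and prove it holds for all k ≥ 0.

Claim: x(k) = 7^k − 2·2^k.

Base cases: x(0) = -1 and 7^0 − 2·2^0 = -1; x(1) = 3 and 7^1 − 2·2^1 = 3.
Assume x(j) = 7^j − 2·2^j for all 0 ≤ j ≤ r, where r ≥ 1.
Then x(r+1) = 9x(r) − 14x(r−1) = 9·(7^r − 2·2^r) − 14·(7^{r−1} − 2·2^{r−1}) = (9·7 − 14)7^{r−1} − 2·(9·2 − 14)2^{r−1} = 49·7^{r−1} − 8·2^{r−1} = 7^{r+1} − 2·2^{r+1}.
This completes the inductive step, so x(k) = 7^k − 2·2^k for all k ≥ 0.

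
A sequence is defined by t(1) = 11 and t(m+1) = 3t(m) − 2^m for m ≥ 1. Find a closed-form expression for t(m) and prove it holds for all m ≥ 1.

Claim: t(m) = 3·3^m + 2^m.

Base case: t(1) = 11, and 3·3^1 + 2^1 = 9 + 2 = 11.
Assume t(r) = 3·3^r + 2^r for some r ≥ 1.
Then t(r+1) = 3t(r) − 2^r = 3·(3·3^r + 2^r) − 2^r = 3·3^{r+1} + 3·2^r − 2^r = 3·3^{r+1} + 2·2^r = 3·3^{r+1} + 2^{r+1}.
Hence t(m) = 3·3^m + 2^m for every m ≥ 1, by induction.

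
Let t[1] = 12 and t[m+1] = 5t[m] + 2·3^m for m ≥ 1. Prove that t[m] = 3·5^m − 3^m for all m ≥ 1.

Base case: t[1] = 12, and 3·5^1 − 3^1 = 15 − 3 = 12.
Assume t[k] = 3·5^k − 3^k for some k ≥ 1.
Then t[k+1] = 5t[k] + 2·3^k = 5·(3·5^k − 3^k) + 2·3^k = 3·5^{k+1} − 5·3^k + 2·3^k = 3·5^{k+1} − 3·3^k = 3·5^{k+1} − 3^{k+1}.
This completes the inductive step, so t[m] = 3·5^m − 3^m for all m ≥ 1.

t[m] = 3·5^m − 3^m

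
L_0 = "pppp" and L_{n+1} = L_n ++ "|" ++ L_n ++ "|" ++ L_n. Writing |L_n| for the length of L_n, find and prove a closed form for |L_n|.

Claim: |L_n| = 5·3^n − 1.

Base case: |L_0| = 4, and 5·3^0 − 1 = 4.
Assume |L_r| = 5·3^r − 1.
Then |L_{r+1}| = 3|L_r| + 2 = 3(5·3^r − 1) + 2 = 5·3^{r+1} − 3 + 2 = 5·3^{r+1} − 1.
This completes the inductive step, so |L_n| = 5·3^n − 1 for all n ≥ 0.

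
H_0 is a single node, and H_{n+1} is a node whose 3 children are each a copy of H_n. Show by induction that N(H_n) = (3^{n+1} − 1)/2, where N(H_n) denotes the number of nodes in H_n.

Base case: N(H_0) = 1, and (3^{0+1} − 1)/2 = 1.
Assume N(H_m) = (3^{m+1} − 1)/2.
Then N(H_{m+1}) = 1 + 3N(H_m) = 1 + 3·(3^{m+1} − 1)/2 = 1 + (3^{m+2} − 3)/2 = (2 + 3^{m+2} − 3)/2 = (3^{m+2} − 1)/2.
Hence N(H_n) = (3^{n+1} − 1)/2 for every n ≥ 0, by induction.

N(H_n) = (3^{n+1} − 1)/2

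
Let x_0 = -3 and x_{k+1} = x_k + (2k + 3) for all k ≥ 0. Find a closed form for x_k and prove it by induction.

Claim: x_k = k^2 + 2k − 3.

Base case: x_0 = -3, and 0^2 + 2·0 − 3 = -3.
Assume x_r = r^2 + 2r − 3.
Then x_{r+1} = x_r + (2r + 3) = (r^2 + 2r − 3) + (2r + 3) = r^2 + 4r,
and (r+1)^2 + 2·(r+1) − 3 = r^2 + 4r.
Hence x_k = k^2 + 2k − 3 for every k ≥ 0, by induction.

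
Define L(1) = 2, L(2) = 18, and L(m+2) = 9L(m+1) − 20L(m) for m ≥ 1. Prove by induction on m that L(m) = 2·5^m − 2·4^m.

Base cases: L(1) = 2 and 2·5^1 − 2·4^1 = 2; L(2) = 18 and 2·5^2 − 2·4^2 = 18.
Assume L(j) = 2·5^j − 2·4^j for all 1 ≤ j ≤ k, where k ≥ 2.
Then L(k+1) = 9L(k) − 20L(k−1) = 9·(2·5^k − 2·4^k) − 20·(2·5^{k−1} − 2·4^{k−1}) = 2·(9·5 − 20)5^{k−1} − 2·(9·4 − 20)4^{k−1} = 50·5^{k−1} − 32·4^{k−1} = 2·5^{k+1} − 2·4^{k+1}.
By strong induction, L(m) = 2·5^m − 2·4^m for all m ≥ 1.

L(m) = 2·5^m − 2·4^m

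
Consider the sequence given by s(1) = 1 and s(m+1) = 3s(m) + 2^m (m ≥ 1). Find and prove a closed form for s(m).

Claim: s(m) = 3^m − 2^m.

Base case: s(1) = 1, and 3^1 − 2^1 = 3 − 2 = 1.
Assume s(r) = 3^r − 2^r for some r ≥ 1.
Then s(r+1) = 3s(r) + 2^r = 3·(3^r − 2^r) + 2^r = 3^{r+1} − 3·2^r + 2^r = 3^{r+1} − 2·2^r = 3^{r+1} − 2^{r+1}.
Hence s(m) = 3^m − 2^m for every m ≥ 1, by induction.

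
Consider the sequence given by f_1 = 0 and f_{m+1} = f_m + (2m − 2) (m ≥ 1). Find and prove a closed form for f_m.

Claim: f_m = m^2 − 3m + 2.

Base case: f_1 = 0, and 1^2 − 3·1 + 2 = 0.
Assume f_r = r^2 − 3r + 2.
Then f_{r+1} = f_r + (2r − 2) = (r^2 − 3r + 2) + (2r − 2) = r^2 − r,
and (r+1)^2 − 3·(r+1) + 2 = r^2 − r.
By induction, f_m = m^2 − 3m + 2 for all m ≥ 1.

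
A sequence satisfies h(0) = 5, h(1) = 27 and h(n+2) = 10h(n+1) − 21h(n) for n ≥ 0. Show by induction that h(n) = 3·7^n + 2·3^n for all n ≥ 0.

Base cases: h(0) = 5 and 3·7^0 + 2·3^0 = 5; h(1) = 27 and 3·7^1 + 2·3^1 = 27.
Assume h(j) = 3·7^j + 2·3^j for all 0 ≤ j ≤ m, where m ≥ 1.
Then h(m+1) = 10h(m) − 21h(m−1) = 10·(3·7^m + 2·3^m) − 21·(3·7^{m−1} + 2·3^{m−1}) = 3·(10·7 − 21)7^{m−1} + 2·(10·3 − 21)3^{m−1} = 147·7^{m−1} + 18·3^{m−1} = 3·7^{m+1} + 2·3^{m+1}.
By strong induction, h(n) = 3·7^n + 2·3^n for all n ≥ 0.

h(n) = 3·7^n + 2·3^n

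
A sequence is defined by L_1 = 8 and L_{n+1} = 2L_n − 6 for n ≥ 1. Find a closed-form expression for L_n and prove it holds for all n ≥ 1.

Claim: L_n = 2^n + 6.

Base case: L_1 = 8, and 2^1 + 6 = 2 + 6 = 8.
Assume L_m = 2^m + 6 for some m ≥ 1.
Then L_{m+1} = 2L_m − 6 = 2·(2^m + 6) − 6 = 2^{m+1} + 12 − 6 = 2^{m+1} + 6.
Hence L_n = 2^n + 6 for every n ≥ 1, by induction.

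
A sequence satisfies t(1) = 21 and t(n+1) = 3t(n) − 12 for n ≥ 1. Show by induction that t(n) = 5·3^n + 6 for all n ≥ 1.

Base case: t(1) = 21, and 5·3^1 + 6 = 15 + 6 = 21.
Assume t(r) = 5·3^r + 6 for some r ≥ 1.
Then t(r+1) = 3t(r) − 12 = 3·(5·3^r + 6) − 12 = 15·3^r + 18 − 12 = 5·3^{r+1} + 6.
So the formula holds for r+1, and by induction t(n) = 5·3^n + 6 for all n ≥ 1.

t(n) = 5·3^n + 6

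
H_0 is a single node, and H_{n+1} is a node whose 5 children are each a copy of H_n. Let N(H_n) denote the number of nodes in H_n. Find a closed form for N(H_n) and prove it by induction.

Claim: N(H_n) = (5^{n+1} − 1)/4.

Base case: N(H_0) = 1, and (5^{0+1} − 1)/4 = 1.
Assume N(H_j) = (5^{j+1} − 1)/4.
Then N(H_{j+1}) = 1 + 5N(H_j) = 1 + 5·(5^{j+1} − 1)/4 = 1 + (5^{j+2} − 5)/4 = (4 + 5^{j+2} − 5)/4 = (5^{j+2} − 1)/4.
By induction, N(H_n) = (5^{n+1} − 1)/4 for all n ≥ 0.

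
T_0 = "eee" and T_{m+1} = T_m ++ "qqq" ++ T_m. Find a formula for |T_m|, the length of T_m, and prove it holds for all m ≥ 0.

Claim: |T_m| = 6·2^m − 3.

Base case: |T_0| = 3, and 6·2^0 − 3 = 3.
Assume |T_k| = 6·2^k − 3.
Then |T_{k+1}| = |T_k| + 3 + |T_k| = 2|T_k| + 3 = 2(6·2^k − 3) + 3 = 6·2^{k+1} − 6 + 3 = 6·2^{k+1} − 3.
So the formula holds for k+1, and by induction |T_m| = 6·2^m − 3 for all m ≥ 0.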